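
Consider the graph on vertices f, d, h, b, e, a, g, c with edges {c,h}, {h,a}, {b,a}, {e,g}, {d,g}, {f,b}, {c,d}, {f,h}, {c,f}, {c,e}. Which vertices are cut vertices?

c

Removing c increases the component count from 1 to 2, so c is a cut vertex.
By contrast removing a leaves 1 component; it is not a cut vertex. No other vertex is a cut vertex either.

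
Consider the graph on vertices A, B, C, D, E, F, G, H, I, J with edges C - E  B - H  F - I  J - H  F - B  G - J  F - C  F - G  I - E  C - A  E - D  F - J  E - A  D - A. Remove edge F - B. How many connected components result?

1

F and B are still connected via F-J-H-B, so the component count stays at 1.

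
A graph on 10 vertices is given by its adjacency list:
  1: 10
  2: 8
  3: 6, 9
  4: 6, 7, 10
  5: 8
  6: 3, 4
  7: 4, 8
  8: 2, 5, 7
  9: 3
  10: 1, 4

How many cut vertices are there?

6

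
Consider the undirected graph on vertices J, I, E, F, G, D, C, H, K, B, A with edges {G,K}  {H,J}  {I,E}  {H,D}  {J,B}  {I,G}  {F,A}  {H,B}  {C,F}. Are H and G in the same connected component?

The component containing H is {B, D, H, J}, and G is not in it.

No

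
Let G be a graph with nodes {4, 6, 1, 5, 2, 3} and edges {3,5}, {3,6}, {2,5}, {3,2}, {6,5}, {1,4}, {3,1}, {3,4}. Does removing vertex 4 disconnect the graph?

No

Deleting 4 leaves 1 component (was 1) (its neighbors 1, 3 remain connected to each other), so 4 is not a cut vertex.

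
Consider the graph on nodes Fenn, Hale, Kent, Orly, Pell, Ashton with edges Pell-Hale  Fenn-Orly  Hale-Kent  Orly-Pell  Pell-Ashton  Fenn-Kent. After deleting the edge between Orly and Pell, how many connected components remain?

Orly and Pell are still connected via Orly-Fenn-Kent-Hale-Pell, so the component count stays at 1.

1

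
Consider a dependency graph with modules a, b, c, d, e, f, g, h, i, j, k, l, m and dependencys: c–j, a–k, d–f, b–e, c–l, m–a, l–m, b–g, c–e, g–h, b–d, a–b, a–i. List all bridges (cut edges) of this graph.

The edges on the cycle c-l-m-a-b-e-c are not bridges since each lies on that cycle.
But removing d–b disconnects d from b; removing b–g disconnects b from g; removing a–k disconnects a from k; removing d–f disconnects d from f — these are bridges.
In total 7 edges are bridges.

a-i, a-k, b-d, b-g, c-j, d-f, g-h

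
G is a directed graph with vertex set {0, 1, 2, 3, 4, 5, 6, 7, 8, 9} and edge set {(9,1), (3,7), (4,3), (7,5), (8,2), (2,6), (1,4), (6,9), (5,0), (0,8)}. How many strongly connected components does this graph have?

{0, 1, 2, 3, 4, 5, 6, 7, 8, 9} are all mutually reachable — one SCC of size 10.
That gives 1 strongly connected component.

1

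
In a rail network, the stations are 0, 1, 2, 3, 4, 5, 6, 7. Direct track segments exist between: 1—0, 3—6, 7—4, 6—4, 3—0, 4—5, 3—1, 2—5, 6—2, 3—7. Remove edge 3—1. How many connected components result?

3 and 1 are still connected via 3-0-1, so the component count stays at 1.

1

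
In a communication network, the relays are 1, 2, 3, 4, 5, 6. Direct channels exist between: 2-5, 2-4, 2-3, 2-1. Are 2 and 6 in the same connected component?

No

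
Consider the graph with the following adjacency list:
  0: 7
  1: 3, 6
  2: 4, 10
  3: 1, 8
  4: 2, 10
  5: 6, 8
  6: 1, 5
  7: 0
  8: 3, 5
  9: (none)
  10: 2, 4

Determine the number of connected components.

9 is isolated — a component by itself.
Starting from 0 we can reach 0, 7. That is one component of size 2.
Starting from 2 we can reach 2, 4, 10. That is one component of size 3.
Starting from 1 we can reach 1, 3, 5, 6, 8. That is one component of size 5.
Total: 4 components.

4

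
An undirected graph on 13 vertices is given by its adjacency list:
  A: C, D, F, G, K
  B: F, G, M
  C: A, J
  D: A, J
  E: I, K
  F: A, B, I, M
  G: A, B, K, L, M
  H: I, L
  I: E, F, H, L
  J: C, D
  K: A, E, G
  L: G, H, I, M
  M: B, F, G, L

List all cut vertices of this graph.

A

Removing A increases the component count from 1 to 2, so A is a cut vertex.
By contrast removing J leaves 1 component; it is not a cut vertex. No other vertex is a cut vertex either.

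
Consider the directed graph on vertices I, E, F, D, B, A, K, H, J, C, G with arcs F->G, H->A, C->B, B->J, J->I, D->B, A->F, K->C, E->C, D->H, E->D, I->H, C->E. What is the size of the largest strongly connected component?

2

{C, E} are all mutually reachable — one SCC of size 2.
{I} is an SCC by itself.
{F} is an SCC by itself.
{D} is an SCC by itself.
{K} is an SCC by itself.
(and 5 more singleton SCCs)
The largest has 2 vertices.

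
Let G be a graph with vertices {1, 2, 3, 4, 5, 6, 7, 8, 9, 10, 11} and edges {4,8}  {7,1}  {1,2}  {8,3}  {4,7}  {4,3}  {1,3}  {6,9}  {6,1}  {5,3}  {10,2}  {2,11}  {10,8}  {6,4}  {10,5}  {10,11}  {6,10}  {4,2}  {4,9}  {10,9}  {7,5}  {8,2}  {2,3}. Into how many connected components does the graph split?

Starting from 1 we can reach 1, 2, 3, 4, 5, 6, 7, 8, 9, 10, 11. That is one component of size 11.
Total: 1 component.

1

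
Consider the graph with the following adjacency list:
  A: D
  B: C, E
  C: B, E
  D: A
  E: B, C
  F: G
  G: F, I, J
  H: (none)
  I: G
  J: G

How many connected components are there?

H is isolated — a component by itself.
Starting from A we can reach A, D. That is one component of size 2.
Starting from B we can reach B, C, E. That is one component of size 3.
Starting from F we can reach F, G, I, J. That is one component of size 4.
Total: 4 components.

4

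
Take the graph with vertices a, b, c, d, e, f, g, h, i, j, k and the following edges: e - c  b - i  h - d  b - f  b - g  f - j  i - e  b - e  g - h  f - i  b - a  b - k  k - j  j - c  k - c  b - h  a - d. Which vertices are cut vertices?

b

Removing b increases the component count from 1 to 2, so b is a cut vertex.
By contrast removing a leaves 1 component; it is not a cut vertex. No other vertex is a cut vertex either.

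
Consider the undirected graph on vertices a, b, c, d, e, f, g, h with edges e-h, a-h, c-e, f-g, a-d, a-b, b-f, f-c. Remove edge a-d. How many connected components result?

Before removal there is 1 component.
a-d is a bridge — removing it separates a's side from d's side.
After removal: 2 components.

2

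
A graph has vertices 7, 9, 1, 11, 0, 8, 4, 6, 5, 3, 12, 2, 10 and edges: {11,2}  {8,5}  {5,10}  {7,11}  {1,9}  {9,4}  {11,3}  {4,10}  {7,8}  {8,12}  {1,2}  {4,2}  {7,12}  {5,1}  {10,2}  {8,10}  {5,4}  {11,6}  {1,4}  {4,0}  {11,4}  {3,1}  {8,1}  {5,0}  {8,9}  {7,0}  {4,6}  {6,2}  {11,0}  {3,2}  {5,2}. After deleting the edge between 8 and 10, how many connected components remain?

1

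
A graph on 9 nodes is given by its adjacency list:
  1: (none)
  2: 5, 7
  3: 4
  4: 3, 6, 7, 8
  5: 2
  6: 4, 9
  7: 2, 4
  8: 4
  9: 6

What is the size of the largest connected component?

1 is isolated — a component by itself.
Starting from 2 we can reach 2, 3, 4, 5, 6, 7, 8, 9. That is one component of size 8.
The largest has 8 vertices.

8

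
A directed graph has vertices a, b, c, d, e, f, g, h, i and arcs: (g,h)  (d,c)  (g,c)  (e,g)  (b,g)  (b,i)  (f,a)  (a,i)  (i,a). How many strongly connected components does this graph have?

{a, i} are all mutually reachable — one SCC of size 2.
{h} is an SCC by itself.
{e} is an SCC by itself.
{d} is an SCC by itself.
{f} is an SCC by itself.
(and 3 more singleton SCCs)
That gives 8 strongly connected components.

8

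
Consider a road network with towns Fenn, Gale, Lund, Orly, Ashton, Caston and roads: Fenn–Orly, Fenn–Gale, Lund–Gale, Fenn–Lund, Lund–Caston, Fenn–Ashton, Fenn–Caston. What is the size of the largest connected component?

6

Starting from Fenn we can reach Fenn, Gale, Lund, Orly, Ashton, Caston. That is one component of size 6.
The largest has 6 vertices.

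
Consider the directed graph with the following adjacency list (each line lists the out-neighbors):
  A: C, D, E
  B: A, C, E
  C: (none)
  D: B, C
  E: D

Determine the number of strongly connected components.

2

{A, B, D, E} are all mutually reachable — one SCC of size 4.
{C} is an SCC by itself.
That gives 2 strongly connected components.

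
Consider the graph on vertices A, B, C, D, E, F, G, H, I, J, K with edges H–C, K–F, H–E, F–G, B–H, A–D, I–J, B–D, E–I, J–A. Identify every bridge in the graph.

The edges on the cycle B-H-E-I-J-A-D-B are not bridges since each lies on that cycle.
But removing K–F disconnects K from F; removing H–C disconnects H from C; removing F–G disconnects F from G — these are bridges.

C-H, F-G, F-K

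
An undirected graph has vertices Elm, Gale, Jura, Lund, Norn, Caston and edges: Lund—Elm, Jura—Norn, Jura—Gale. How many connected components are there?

3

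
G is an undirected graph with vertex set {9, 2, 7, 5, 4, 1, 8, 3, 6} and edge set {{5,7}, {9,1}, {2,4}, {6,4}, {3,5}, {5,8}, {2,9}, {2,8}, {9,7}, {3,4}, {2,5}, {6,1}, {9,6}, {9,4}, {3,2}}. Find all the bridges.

none

The edges on the cycle 2-5-7-9-2 are not bridges since each lies on that cycle.
Every edge lies on some cycle, so there are no bridges.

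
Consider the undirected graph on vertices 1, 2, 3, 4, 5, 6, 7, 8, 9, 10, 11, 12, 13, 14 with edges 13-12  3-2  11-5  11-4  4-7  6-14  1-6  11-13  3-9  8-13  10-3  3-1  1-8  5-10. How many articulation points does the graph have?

6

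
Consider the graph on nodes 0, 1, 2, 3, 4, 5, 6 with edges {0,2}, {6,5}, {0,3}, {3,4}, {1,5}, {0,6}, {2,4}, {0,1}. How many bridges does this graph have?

0

The edges on the cycle 0-6-5-1-0 are not bridges since each lies on that cycle.
Every edge lies on some cycle, so there are no bridges.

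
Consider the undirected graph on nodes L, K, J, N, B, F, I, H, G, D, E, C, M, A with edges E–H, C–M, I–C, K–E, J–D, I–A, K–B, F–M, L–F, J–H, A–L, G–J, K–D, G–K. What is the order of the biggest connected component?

N is isolated — a component by itself.
Starting from A we can reach A, C, F, I, L, M. That is one component of size 6.
Starting from B we can reach B, D, E, G, H, J, K. That is one component of size 7.
The largest has 7 vertices.

7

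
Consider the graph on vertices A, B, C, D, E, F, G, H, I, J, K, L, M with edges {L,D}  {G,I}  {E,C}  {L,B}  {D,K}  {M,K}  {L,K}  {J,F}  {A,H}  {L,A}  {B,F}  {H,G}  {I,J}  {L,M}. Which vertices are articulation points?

L

Removing L increases the component count from 2 to 3, so L is a cut vertex.
By contrast removing K leaves 2 components; it is not a cut vertex. No other vertex is a cut vertex either.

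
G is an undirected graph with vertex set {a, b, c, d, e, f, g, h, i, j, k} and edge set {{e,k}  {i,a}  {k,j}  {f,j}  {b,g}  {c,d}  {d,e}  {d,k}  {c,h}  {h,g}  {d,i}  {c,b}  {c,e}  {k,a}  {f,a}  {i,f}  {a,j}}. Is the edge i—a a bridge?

No

After removing i—a, the path i-f-a still connects them, so the edge is not a bridge.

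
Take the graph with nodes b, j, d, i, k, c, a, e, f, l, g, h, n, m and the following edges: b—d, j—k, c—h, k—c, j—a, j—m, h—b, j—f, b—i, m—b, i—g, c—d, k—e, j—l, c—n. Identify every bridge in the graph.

The edges on the cycle c-h-b-d-c are not bridges since each lies on that cycle.
But removing f—j disconnects f from j; removing e—k disconnects e from k; removing c—n disconnects c from n; removing j—l disconnects j from l — these are bridges.
In total 7 edges are bridges.

a-j, b-i, c-n, e-k, f-j, g-i, j-l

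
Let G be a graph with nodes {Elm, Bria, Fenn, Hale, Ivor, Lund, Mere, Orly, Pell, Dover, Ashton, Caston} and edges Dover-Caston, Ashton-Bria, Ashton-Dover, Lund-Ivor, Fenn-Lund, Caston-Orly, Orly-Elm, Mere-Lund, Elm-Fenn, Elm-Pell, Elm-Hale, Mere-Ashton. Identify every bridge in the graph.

Ashton-Bria, Elm-Hale, Elm-Pell, Ivor-Lund

The edges on the cycle Mere-Ashton-Dover-Caston-Orly-Elm-Fenn-Lund-Mere are not bridges since each lies on that cycle.
But removing Hale-Elm disconnects Hale from Elm; removing Bria-Ashton disconnects Bria from Ashton; removing Pell-Elm disconnects Pell from Elm; removing Ivor-Lund disconnects Ivor from Lund — these are bridges.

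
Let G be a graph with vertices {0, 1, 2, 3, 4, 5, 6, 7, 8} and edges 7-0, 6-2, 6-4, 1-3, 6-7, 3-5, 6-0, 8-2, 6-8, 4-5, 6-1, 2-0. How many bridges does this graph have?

The edges on the cycle 6-8-2-6 are not bridges since each lies on that cycle.
Every edge lies on some cycle, so there are no bridges.

0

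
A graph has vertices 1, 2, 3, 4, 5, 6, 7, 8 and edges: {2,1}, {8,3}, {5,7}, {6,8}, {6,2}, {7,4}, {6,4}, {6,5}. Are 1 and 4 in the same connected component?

Yes

From 1 we can reach 1, 2, 3, 4, 5, 6, 7, 8, which includes 4.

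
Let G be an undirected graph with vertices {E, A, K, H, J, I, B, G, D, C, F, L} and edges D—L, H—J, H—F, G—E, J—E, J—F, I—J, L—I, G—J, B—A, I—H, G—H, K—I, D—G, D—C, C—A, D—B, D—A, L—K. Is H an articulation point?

Deleting H leaves 1 component (was 1) (its neighbors F, G, I, J remain connected to each other), so H is not a cut vertex.

No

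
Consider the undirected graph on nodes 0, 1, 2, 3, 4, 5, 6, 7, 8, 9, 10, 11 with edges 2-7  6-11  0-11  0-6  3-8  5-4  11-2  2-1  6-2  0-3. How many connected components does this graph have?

9 is isolated — a component by itself.
10 is isolated — a component by itself.
Starting from 4 we can reach 4, 5. That is one component of size 2.
Starting from 0 we can reach 0, 1, 2, 3, 6, 7, 8, 11. That is one component of size 8.
Total: 4 components.

4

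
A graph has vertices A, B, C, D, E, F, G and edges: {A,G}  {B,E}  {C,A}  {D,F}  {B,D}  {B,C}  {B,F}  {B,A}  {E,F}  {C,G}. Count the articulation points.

1

Removing B increases the component count from 1 to 2, so B is a cut vertex.
By contrast removing D leaves 1 component; it is not a cut vertex. No other vertex is a cut vertex either.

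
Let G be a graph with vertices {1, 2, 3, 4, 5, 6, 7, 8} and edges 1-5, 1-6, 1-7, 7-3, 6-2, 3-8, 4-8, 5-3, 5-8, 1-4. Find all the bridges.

1-6, 2-6

The edges on the cycle 1-7-3-8-4-1 are not bridges since each lies on that cycle.
But removing 2-6 disconnects 2 from 6; removing 1-6 disconnects 1 from 6 — these are bridges.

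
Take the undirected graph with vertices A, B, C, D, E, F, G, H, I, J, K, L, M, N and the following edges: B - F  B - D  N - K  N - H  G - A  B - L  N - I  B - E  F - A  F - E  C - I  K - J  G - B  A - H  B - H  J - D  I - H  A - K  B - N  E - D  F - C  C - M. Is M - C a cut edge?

Yes

Removing M - C leaves no path between M and C: the component count goes from 1 to 2. So it is a bridge.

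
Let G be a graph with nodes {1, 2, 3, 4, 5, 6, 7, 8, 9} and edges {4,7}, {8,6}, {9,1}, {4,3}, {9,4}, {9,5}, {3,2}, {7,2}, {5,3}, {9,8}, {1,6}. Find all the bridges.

none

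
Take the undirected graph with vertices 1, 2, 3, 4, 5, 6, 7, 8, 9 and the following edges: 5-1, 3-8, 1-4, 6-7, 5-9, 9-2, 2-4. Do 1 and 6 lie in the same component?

The component containing 1 is {1, 2, 4, 5, 9}, and 6 is not in it.

No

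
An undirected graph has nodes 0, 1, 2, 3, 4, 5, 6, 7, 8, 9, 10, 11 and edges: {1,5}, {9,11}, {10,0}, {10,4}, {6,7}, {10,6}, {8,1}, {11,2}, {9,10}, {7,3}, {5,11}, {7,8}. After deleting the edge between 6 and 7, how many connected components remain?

1

6 and 7 are still connected via 6-10-9-11-5-1-8-7, so the component count stays at 1.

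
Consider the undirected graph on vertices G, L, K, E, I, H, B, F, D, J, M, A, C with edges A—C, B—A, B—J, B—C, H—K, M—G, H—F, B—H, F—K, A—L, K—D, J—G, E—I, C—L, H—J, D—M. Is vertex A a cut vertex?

Deleting A leaves 2 components (was 2), so A is not a cut vertex.

No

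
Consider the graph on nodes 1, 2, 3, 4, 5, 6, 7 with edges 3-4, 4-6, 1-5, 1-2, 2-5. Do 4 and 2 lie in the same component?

The component containing 4 is {3, 4, 6}, and 2 is not in it.

No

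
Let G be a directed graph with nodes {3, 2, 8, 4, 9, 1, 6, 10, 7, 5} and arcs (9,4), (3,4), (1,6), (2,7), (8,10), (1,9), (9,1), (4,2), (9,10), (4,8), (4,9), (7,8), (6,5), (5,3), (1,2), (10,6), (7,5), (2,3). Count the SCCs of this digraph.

{1, 2, 3, 4, 5, 6, 7, 8, 9, 10} are all mutually reachable — one SCC of size 10.
That gives 1 strongly connected component.

1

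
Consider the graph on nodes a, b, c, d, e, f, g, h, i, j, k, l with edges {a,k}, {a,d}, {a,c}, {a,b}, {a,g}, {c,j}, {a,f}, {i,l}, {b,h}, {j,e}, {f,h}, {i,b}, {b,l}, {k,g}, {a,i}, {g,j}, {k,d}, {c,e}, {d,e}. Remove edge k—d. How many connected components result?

1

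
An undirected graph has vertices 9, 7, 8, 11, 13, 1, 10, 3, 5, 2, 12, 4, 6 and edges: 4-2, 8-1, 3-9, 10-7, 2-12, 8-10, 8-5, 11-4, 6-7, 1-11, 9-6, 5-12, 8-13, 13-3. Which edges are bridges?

none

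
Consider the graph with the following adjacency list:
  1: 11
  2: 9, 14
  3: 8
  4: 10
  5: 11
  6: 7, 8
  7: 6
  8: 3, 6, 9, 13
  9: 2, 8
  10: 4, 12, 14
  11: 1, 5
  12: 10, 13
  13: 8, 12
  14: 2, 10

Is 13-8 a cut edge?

After removing 13-8, the path 13-12-10-14-2-9-8 still connects them, so the edge is not a bridge.

No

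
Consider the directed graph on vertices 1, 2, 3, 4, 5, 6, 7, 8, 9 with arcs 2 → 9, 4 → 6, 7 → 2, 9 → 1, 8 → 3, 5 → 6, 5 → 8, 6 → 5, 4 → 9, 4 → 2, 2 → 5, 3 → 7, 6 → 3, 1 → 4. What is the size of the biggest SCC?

{1, 2, 3, 4, 5, 6, 7, 8, 9} are all mutually reachable — one SCC of size 9.
The largest has 9 vertices.

9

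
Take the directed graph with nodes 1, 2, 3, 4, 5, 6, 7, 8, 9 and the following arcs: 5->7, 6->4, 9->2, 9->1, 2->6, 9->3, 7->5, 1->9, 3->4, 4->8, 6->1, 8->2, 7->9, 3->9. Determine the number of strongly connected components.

2

{1, 2, 3, 4, 6, 8, 9} are all mutually reachable — one SCC of size 7.
{5, 7} are all mutually reachable — one SCC of size 2.
That gives 2 strongly connected components.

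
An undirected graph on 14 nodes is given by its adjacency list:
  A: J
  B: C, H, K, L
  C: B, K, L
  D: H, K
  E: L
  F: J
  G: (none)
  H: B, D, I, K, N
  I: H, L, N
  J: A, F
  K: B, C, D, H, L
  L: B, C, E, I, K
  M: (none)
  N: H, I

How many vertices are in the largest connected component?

M is isolated — a component by itself.
G is isolated — a component by itself.
Starting from A we can reach A, F, J. That is one component of size 3.
Starting from B we can reach B, C, D, E, H, I, K, L, N. That is one component of size 9.
The largest has 9 vertices.

9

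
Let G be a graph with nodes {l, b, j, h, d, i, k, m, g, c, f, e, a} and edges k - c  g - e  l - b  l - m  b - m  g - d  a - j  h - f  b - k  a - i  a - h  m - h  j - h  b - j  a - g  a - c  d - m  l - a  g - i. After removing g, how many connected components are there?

With g gone, the remaining components are: {e}; {a, b, c, d, f, h, i, j, k, l, m}.
That is 2 components.

2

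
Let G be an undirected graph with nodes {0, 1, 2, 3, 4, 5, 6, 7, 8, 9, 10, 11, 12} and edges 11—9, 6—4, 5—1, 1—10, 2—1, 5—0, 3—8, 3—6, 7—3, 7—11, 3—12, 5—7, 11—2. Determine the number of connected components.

Starting from 0 we can reach 0, 1, 2, 3, 4, 5, 6, 7, 8, 9, 10, 11, 12. That is one component of size 13.
Total: 1 component.

1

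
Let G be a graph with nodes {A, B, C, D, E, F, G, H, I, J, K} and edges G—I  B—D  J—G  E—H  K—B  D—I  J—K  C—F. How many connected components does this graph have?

4

A is isolated — a component by itself.
Starting from C we can reach C, F. That is one component of size 2.
Starting from E we can reach E, H. That is one component of size 2.
Starting from B we can reach B, D, G, I, J, K. That is one component of size 6.
Total: 4 components.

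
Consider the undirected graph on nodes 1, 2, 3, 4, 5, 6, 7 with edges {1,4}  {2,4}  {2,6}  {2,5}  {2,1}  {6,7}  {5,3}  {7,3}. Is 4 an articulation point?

Deleting 4 leaves 1 component (was 1) (its neighbors 1, 2 remain connected to each other), so 4 is not a cut vertex.

No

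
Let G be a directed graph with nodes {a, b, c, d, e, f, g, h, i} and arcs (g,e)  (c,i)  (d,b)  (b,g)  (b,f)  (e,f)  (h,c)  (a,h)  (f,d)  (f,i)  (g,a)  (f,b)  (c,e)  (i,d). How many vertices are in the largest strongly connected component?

{a, b, c, d, e, f, g, h, i} are all mutually reachable — one SCC of size 9.
The largest has 9 vertices.

9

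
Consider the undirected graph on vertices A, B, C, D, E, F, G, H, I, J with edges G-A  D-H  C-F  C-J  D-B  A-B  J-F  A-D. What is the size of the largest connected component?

5

E is isolated — a component by itself.
I is isolated — a component by itself.
Starting from C we can reach C, F, J. That is one component of size 3.
Starting from A we can reach A, B, D, G, H. That is one component of size 5.
The largest has 5 vertices.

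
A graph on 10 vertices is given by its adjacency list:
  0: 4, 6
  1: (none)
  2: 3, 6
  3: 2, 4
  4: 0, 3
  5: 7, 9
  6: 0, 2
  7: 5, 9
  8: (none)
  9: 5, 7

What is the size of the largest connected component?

5

8 is isolated — a component by itself.
1 is isolated — a component by itself.
Starting from 5 we can reach 5, 7, 9. That is one component of size 3.
Starting from 0 we can reach 0, 2, 3, 4, 6. That is one component of size 5.
The largest has 5 vertices.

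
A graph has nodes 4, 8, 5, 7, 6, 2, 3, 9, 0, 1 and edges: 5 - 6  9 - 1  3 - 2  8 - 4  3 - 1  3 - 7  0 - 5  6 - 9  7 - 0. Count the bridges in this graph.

The edges on the cycle 3-7-0-5-6-9-1-3 are not bridges since each lies on that cycle.
But removing 3 - 2 disconnects 3 from 2; removing 8 - 4 disconnects 8 from 4 — these are bridges.
That makes 2 bridges.

2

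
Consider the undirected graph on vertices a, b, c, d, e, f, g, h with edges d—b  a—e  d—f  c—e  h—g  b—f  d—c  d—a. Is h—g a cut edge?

Removing h—g leaves no path between h and g: the component count goes from 2 to 3. So it is a bridge.

Yes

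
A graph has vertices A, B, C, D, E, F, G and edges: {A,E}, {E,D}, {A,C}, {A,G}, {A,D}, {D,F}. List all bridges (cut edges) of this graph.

The edges on the cycle A-E-D-A are not bridges since each lies on that cycle.
But removing D-F disconnects D from F; removing A-G disconnects A from G; removing A-C disconnects A from C — these are bridges.

A-C, A-G, D-F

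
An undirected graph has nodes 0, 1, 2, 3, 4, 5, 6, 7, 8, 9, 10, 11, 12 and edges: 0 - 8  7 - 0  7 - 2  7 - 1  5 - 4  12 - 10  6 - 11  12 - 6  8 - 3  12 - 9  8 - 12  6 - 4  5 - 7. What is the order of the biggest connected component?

13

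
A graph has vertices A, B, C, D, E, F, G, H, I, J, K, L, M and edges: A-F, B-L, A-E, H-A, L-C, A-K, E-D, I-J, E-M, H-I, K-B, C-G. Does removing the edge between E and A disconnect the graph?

Removing E-A leaves no path between E and A: the component count goes from 1 to 2. So it is a bridge.

Yes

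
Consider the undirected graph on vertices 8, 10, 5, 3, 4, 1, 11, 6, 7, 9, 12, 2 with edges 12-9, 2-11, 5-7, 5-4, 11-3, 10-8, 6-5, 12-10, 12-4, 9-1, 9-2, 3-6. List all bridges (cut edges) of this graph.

1-9, 10-12, 10-8, 5-7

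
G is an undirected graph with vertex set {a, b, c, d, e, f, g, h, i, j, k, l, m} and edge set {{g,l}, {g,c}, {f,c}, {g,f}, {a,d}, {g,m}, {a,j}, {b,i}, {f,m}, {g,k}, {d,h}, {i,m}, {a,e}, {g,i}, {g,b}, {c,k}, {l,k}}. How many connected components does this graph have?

2

Starting from a we can reach a, d, e, h, j. That is one component of size 5.
Starting from b we can reach b, c, f, g, i, k, l, m. That is one component of size 8.
Total: 2 components.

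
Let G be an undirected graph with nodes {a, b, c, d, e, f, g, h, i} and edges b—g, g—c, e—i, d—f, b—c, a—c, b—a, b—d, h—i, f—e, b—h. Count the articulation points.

1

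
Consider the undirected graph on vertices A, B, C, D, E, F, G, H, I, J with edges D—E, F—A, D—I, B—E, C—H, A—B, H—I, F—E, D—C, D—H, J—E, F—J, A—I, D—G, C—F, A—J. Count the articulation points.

Removing D increases the component count from 1 to 2, so D is a cut vertex.
By contrast removing F leaves 1 component; it is not a cut vertex. No other vertex is a cut vertex either.

1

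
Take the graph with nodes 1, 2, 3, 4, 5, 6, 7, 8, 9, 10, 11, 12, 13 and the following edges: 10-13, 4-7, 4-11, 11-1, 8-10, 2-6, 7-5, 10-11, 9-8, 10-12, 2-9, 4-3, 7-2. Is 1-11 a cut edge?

Yes

Removing 1-11 leaves no path between 1 and 11: the component count goes from 1 to 2. So it is a bridge.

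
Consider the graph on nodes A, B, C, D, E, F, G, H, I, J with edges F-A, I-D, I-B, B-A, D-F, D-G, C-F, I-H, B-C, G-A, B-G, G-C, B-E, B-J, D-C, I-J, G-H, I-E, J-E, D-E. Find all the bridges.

none

The edges on the cycle I-B-G-C-D-I are not bridges since each lies on that cycle.
Every edge lies on some cycle, so there are no bridges.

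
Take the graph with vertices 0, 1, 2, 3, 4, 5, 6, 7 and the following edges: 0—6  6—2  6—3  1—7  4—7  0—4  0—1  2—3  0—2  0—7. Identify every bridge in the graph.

The edges on the cycle 0-4-7-0 are not bridges since each lies on that cycle.
Every edge lies on some cycle, so there are no bridges.

none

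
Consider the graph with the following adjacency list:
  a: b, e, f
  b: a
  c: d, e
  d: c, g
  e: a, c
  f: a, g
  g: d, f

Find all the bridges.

a-b

The edges on the cycle f-a-e-c-d-g-f are not bridges since each lies on that cycle.
But removing a-b disconnects a from b — this is a bridge.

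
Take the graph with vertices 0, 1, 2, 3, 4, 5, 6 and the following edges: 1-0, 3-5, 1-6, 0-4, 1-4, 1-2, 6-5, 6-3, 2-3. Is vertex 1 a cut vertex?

Deleting 1 raises the number of components from 1 to 2, so 1 is a cut vertex.

Yes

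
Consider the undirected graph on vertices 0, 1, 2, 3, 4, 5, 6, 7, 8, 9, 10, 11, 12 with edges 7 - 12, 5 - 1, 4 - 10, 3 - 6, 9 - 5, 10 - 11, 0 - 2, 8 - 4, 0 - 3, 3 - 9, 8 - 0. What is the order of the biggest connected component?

11

Starting from 7 we can reach 7, 12. That is one component of size 2.
Starting from 0 we can reach 0, 1, 2, 3, 4, 5, 6, 8, 9, 10, 11. That is one component of size 11.
The largest has 11 vertices.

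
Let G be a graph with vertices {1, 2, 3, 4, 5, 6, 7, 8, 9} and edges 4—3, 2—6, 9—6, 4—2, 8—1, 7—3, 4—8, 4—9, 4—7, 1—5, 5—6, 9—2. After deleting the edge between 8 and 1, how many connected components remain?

8 and 1 are still connected via 8-4-9-6-5-1, so the component count stays at 1.

1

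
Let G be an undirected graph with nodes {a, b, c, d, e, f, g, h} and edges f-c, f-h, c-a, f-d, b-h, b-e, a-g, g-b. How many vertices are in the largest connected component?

8

Starting from a we can reach a, b, c, d, e, f, g, h. That is one component of size 8.
The largest has 8 vertices.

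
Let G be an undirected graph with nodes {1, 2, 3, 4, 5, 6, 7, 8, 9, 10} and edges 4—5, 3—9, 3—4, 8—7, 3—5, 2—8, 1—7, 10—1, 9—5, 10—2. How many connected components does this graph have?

6 is isolated — a component by itself.
Starting from 3 we can reach 3, 4, 5, 9. That is one component of size 4.
Starting from 1 we can reach 1, 2, 7, 8, 10. That is one component of size 5.
Total: 3 components.

3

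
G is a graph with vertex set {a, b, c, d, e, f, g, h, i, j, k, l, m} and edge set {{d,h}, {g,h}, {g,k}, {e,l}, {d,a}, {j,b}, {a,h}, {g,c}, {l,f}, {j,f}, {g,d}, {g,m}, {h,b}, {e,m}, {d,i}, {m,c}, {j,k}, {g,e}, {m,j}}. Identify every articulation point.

d

Removing d increases the component count from 1 to 2, so d is a cut vertex.
By contrast removing g leaves 1 component; it is not a cut vertex. No other vertex is a cut vertex either.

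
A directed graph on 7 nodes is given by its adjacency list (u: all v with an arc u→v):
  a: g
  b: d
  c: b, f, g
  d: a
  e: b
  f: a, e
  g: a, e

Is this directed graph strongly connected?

There is no directed path from g to c, so the graph is not strongly connected.

No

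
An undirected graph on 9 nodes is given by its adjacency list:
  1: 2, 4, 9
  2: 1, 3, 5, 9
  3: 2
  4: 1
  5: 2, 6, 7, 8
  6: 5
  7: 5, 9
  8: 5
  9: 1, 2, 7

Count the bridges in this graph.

The edges on the cycle 5-7-9-1-2-5 are not bridges since each lies on that cycle.
But removing 3-2 disconnects 3 from 2; removing 5-8 disconnects 5 from 8; removing 6-5 disconnects 6 from 5; removing 4-1 disconnects 4 from 1 — these are bridges.
That makes 4 bridges.

4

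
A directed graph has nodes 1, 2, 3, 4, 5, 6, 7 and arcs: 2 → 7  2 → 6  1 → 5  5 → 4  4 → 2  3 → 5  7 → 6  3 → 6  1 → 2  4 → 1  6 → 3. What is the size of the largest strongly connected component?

7

{1, 2, 3, 4, 5, 6, 7} are all mutually reachable — one SCC of size 7.
The largest has 7 vertices.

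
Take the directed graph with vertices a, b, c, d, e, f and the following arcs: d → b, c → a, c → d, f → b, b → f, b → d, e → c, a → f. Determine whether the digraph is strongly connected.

No

There is no directed path from a to c, so the graph is not strongly connected.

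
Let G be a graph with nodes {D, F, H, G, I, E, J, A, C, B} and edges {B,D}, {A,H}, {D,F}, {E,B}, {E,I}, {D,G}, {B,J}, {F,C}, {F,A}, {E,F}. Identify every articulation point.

A, B, D, E, F

Removing A increases the component count from 1 to 2, so A is a cut vertex.
Removing B increases the component count from 1 to 2, so B is a cut vertex.
Removing D increases the component count from 1 to 2, so D is a cut vertex.
Likewise E, F are cut vertices.
By contrast removing H leaves 1 component; it is not a cut vertex. No other vertex is a cut vertex either.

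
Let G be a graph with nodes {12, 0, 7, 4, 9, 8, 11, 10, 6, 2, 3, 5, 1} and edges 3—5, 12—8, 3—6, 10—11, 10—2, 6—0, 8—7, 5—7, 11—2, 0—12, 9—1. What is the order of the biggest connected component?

4 is isolated — a component by itself.
Starting from 1 we can reach 1, 9. That is one component of size 2.
Starting from 2 we can reach 2, 10, 11. That is one component of size 3.
Starting from 0 we can reach 0, 3, 5, 6, 7, 8, 12. That is one component of size 7.
The largest has 7 vertices.

7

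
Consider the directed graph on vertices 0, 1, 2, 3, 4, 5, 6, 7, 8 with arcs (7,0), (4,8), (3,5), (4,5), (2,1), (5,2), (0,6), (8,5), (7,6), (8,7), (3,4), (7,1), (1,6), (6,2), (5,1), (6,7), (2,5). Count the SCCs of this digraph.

{0, 1, 2, 5, 6, 7} are all mutually reachable — one SCC of size 6.
{4} is an SCC by itself.
{8} is an SCC by itself.
{3} is an SCC by itself.
That gives 4 strongly connected components.

4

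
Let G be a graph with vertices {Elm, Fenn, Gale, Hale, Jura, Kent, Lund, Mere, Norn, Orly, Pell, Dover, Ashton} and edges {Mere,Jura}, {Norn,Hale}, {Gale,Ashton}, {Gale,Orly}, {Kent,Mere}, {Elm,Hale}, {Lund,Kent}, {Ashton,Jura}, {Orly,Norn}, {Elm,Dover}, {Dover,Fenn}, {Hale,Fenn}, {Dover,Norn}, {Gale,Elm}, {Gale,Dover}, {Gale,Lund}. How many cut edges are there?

0

The edges on the cycle Gale-Lund-Kent-Mere-Jura-Ashton-Gale are not bridges since each lies on that cycle.
Every edge lies on some cycle, so there are no bridges.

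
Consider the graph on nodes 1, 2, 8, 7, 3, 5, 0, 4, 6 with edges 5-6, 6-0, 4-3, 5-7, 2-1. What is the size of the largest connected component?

4

8 is isolated — a component by itself.
Starting from 1 we can reach 1, 2. That is one component of size 2.
Starting from 3 we can reach 3, 4. That is one component of size 2.
Starting from 0 we can reach 0, 5, 6, 7. That is one component of size 4.
The largest has 4 vertices.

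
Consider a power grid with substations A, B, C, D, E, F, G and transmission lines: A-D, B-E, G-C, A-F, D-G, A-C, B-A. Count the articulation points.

2

Removing A increases the component count from 1 to 3, so A is a cut vertex.
Removing B increases the component count from 1 to 2, so B is a cut vertex.
By contrast removing D leaves 1 component; it is not a cut vertex. No other vertex is a cut vertex either.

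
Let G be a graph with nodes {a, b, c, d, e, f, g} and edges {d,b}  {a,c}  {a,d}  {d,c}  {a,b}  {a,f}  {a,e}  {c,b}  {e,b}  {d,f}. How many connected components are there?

g is isolated — a component by itself.
Starting from a we can reach a, b, c, d, e, f. That is one component of size 6.
Total: 2 components.

2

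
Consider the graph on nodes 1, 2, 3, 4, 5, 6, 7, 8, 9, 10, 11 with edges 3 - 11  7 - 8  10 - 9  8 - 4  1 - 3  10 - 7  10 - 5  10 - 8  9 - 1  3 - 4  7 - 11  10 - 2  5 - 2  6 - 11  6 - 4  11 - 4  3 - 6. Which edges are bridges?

The edges on the cycle 10-5-2-10 are not bridges since each lies on that cycle.
Every edge lies on some cycle, so there are no bridges.

none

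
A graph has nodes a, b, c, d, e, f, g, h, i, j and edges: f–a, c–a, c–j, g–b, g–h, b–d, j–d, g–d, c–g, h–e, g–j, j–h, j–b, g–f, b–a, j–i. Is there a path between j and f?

From j we can reach a, b, c, d, e, f, g, h, i, j, which includes f.

Yes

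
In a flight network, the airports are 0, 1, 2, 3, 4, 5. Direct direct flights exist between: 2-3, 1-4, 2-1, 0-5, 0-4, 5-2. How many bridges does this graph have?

The edges on the cycle 0-5-2-1-4-0 are not bridges since each lies on that cycle.
But removing 2-3 disconnects 2 from 3 — this is a bridge.

1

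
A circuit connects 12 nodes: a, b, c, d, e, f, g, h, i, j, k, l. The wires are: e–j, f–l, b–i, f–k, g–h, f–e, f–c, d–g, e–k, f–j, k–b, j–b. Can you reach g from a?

No

The component containing a is {a}, and g is not in it.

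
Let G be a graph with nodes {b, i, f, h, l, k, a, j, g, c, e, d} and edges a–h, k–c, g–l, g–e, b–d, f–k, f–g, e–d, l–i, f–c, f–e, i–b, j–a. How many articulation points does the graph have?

Removing a increases the component count from 2 to 3, so a is a cut vertex.
Removing f increases the component count from 2 to 3, so f is a cut vertex.
By contrast removing h leaves 2 components; it is not a cut vertex. No other vertex is a cut vertex either.

2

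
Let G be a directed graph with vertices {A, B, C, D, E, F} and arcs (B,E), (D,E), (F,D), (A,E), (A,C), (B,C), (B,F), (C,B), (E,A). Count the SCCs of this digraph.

{A, B, C, D, E, F} are all mutually reachable — one SCC of size 6.
That gives 1 strongly connected component.

1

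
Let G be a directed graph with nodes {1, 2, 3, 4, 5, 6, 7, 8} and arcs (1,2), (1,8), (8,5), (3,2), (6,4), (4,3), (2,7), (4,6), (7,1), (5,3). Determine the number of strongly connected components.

{1, 2, 3, 5, 7, 8} are all mutually reachable — one SCC of size 6.
{4, 6} are all mutually reachable — one SCC of size 2.
That gives 2 strongly connected components.

2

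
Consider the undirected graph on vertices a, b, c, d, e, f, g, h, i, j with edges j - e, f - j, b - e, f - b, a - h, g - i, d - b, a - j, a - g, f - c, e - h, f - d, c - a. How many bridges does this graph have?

The edges on the cycle f-c-a-j-e-b-d-f are not bridges since each lies on that cycle.
But removing i - g disconnects i from g; removing g - a disconnects g from a — these are bridges.
That makes 2 bridges.

2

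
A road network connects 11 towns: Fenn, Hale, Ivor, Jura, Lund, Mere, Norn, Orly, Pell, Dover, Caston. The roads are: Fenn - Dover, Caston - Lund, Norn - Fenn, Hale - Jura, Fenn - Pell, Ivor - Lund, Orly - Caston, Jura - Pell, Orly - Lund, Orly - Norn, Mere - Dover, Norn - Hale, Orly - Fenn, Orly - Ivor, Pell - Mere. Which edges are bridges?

none

The edges on the cycle Orly-Norn-Hale-Jura-Pell-Mere-Dover-Fenn-Orly are not bridges since each lies on that cycle.
Every edge lies on some cycle, so there are no bridges.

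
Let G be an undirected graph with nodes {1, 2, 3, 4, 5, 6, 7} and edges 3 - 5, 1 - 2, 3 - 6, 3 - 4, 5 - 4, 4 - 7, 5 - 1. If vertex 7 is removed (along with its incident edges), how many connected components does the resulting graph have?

With 7 gone, the remaining components are: {1, 2, 3, 4, 5, 6}.
That is 1 component.

1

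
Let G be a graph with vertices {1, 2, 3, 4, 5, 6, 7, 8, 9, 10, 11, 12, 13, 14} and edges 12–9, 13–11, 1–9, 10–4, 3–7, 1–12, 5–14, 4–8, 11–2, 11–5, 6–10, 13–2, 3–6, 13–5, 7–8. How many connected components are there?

3

Starting from 1 we can reach 1, 9, 12. That is one component of size 3.
Starting from 2 we can reach 2, 5, 11, 13, 14. That is one component of size 5.
Starting from 3 we can reach 3, 4, 6, 7, 8, 10. That is one component of size 6.
Total: 3 components.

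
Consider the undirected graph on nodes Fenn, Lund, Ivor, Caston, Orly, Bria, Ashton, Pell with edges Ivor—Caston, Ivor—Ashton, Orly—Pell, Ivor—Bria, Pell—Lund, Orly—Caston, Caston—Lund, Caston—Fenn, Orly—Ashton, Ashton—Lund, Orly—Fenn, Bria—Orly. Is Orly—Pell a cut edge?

No

After removing Orly—Pell, the path Orly-Caston-Lund-Pell still connects them, so the edge is not a bridge.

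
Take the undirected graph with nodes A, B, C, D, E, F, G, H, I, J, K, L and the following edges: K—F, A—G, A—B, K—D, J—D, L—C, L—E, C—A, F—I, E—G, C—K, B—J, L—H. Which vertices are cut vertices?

Removing F increases the component count from 1 to 2, so F is a cut vertex.
Removing K increases the component count from 1 to 2, so K is a cut vertex.
Removing L increases the component count from 1 to 2, so L is a cut vertex.
By contrast removing E leaves 1 component; it is not a cut vertex. No other vertex is a cut vertex either.

F, K, L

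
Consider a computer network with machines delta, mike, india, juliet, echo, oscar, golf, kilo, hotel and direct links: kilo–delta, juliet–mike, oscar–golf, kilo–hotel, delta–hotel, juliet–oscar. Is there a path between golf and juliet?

From golf we can reach golf, mike, oscar, juliet, which includes juliet.

Yes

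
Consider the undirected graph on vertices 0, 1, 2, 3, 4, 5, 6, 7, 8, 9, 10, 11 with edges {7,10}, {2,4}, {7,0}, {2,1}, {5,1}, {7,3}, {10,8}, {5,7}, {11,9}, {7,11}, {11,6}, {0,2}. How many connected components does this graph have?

1

Starting from 0 we can reach 0, 1, 2, 3, 4, 5, 6, 7, 8, 9, 10, 11. That is one component of size 12.
Total: 1 component.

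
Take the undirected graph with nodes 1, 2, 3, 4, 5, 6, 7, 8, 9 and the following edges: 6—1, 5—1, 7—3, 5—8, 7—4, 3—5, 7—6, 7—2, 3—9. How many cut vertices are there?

3

Removing 3 increases the component count from 1 to 2, so 3 is a cut vertex.
Removing 5 increases the component count from 1 to 2, so 5 is a cut vertex.
Removing 7 increases the component count from 1 to 3, so 7 is a cut vertex.
By contrast removing 4 leaves 1 component; it is not a cut vertex. No other vertex is a cut vertex either.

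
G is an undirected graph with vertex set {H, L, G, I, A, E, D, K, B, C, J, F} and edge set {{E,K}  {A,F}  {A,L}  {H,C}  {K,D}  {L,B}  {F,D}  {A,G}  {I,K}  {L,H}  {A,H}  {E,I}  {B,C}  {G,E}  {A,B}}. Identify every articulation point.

A

Removing A increases the component count from 2 to 3, so A is a cut vertex.
By contrast removing B leaves 2 components; it is not a cut vertex. No other vertex is a cut vertex either.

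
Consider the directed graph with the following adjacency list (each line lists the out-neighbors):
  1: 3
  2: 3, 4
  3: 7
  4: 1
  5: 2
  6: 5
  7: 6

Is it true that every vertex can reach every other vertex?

Yes

From 2 we can reach every vertex (1, 2, 3, 4, 5, 6, 7), and every vertex can reach 2 (1, 2, 3, 4, 5, 6, 7). So the whole graph is one strongly connected component.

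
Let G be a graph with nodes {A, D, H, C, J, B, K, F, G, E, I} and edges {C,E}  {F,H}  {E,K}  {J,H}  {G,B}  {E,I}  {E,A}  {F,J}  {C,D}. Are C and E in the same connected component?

From C we can reach A, C, D, E, I, K, which includes E.

Yes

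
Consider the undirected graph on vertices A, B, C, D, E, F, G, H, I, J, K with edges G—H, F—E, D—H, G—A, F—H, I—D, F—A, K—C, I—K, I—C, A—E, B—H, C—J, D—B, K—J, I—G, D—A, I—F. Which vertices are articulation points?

I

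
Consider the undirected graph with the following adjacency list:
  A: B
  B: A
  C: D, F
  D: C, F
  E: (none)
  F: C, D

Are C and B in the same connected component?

The component containing C is {C, D, F}, and B is not in it.

No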